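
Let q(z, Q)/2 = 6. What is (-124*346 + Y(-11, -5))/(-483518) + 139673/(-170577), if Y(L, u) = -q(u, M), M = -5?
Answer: -30106963541/41238524943 ≈ -0.73007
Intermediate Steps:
q(z, Q) = 12 (q(z, Q) = 2*6 = 12)
Y(L, u) = -12 (Y(L, u) = -1*12 = -12)
(-124*346 + Y(-11, -5))/(-483518) + 139673/(-170577) = (-124*346 - 12)/(-483518) + 139673/(-170577) = (-42904 - 12)*(-1/483518) + 139673*(-1/170577) = -42916*(-1/483518) - 139673/170577 = 21458/241759 - 139673/170577 = -30106963541/41238524943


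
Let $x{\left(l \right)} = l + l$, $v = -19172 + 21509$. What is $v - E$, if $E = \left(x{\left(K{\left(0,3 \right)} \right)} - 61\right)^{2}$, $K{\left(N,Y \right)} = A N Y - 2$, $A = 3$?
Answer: $-1888$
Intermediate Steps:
$K{\left(N,Y \right)} = -2 + 3 N Y$ ($K{\left(N,Y \right)} = 3 N Y - 2 = -2 + 3 N Y$)
$v = 2337$
$x{\left(l \right)} = 2 l$
$E = 4225$ ($E = \left(2 \left(-2 + 3 \cdot 0 \cdot 3\right) - 61\right)^{2} = \left(2 \left(-2 + 0\right) - 61\right)^{2} = \left(2 \left(-2\right) - 61\right)^{2} = \left(-4 - 61\right)^{2} = \left(-65\right)^{2} = 4225$)
$v - E = 2337 - 4225 = -1888$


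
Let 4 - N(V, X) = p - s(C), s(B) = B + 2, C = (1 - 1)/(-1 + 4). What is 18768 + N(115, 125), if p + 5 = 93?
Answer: 18686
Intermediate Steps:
C = 0 (C = 0/3 = 0*(1/3) = 0)
s(B) = 2 + B
p = 88 (p = -5 + 93 = 88)
N(V, X) = -82 (N(V, X) = 4 - (88 - (2 + 0)) = 4 - (88 - 1*2) = 4 - (88 - 2) = 4 - 1*86 = 4 - 86 = -82)
18768 + N(115, 125) = 18768 - 82 = 18686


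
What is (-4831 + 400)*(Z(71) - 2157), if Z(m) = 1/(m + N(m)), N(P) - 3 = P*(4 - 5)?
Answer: 9556190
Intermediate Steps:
N(P) = 3 - P (N(P) = 3 + P*(4 - 5) = 3 + P*(-1) = 3 - P)
Z(m) = ⅓ (Z(m) = 1/(m + (3 - m)) = 1/3 = ⅓)
(-4831 + 400)*(Z(71) - 2157) = (-4831 + 400)*(⅓ - 2157) = -4431*(-6470/3) = 9556190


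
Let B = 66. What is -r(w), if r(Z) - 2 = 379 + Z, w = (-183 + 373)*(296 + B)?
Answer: -69161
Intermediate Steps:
w = 68780 (w = (-183 + 373)*(296 + 66) = 190*362 = 68780)
r(Z) = 381 + Z (r(Z) = 2 + (379 + Z) = 381 + Z)
-r(w) = -(381 + 68780) = -1*69161 = -69161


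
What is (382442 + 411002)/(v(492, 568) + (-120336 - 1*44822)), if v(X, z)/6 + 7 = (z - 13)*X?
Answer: 198361/368290 ≈ 0.53860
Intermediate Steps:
v(X, z) = -42 + 6*X*(-13 + z) (v(X, z) = -42 + 6*((z - 13)*X) = -42 + 6*((-13 + z)*X) = -42 + 6*(X*(-13 + z)) = -42 + 6*X*(-13 + z))
(382442 + 411002)/(v(492, 568) + (-120336 - 1*44822)) = (382442 + 411002)/((-42 - 78*492 + 6*492*568) + (-120336 - 1*44822)) = 793444/((-42 - 38376 + 1676736) + (-120336 - 44822)) = 793444/(1638318 - 165158) = 793444/1473160 = 793444*(1/1473160) = 198361/368290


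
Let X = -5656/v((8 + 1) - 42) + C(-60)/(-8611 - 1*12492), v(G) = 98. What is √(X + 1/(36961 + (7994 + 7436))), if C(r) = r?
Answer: I*√3456683686858919515761/7739250911 ≈ 7.5968*I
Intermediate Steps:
X = -8525192/147721 (X = -5656/98 - 60/(-8611 - 1*12492) = -5656*1/98 - 60/(-8611 - 12492) = -404/7 - 60/(-21103) = -404/7 - 60*(-1/21103) = -404/7 + 60/21103 = -8525192/147721 ≈ -57.711)
√(X + 1/(36961 + (7994 + 7436))) = √(-8525192/147721 + 1/(36961 + (7994 + 7436))) = √(-8525192/147721 + 1/(36961 + 15430)) = √(-8525192/147721 + 1/52391) = √(-446643186351/7739250911) = I*√3456683686858919515761/7739250911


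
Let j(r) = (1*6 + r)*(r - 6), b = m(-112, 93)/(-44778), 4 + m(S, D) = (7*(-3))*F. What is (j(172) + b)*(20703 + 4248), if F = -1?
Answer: 647307377627/878 ≈ 7.3725e+8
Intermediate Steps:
m(S, D) = 17 (m(S, D) = -4 + (7*(-3))*(-1) = -4 - 21*(-1) = -4 + 21 = 17)
b = -1/2634 (b = 17/(-44778) = 17*(-1/44778) = -1/2634 ≈ -0.00037965)
j(r) = (-6 + r)*(6 + r) (j(r) = (6 + r)*(-6 + r) = (-6 + r)*(6 + r))
(j(172) + b)*(20703 + 4248) = ((-36 + 172²) - 1/2634)*(20703 + 4248) = ((-36 + 29584) - 1/2634)*24951 = (29548 - 1/2634)*24951 = (77829431/2634)*24951 = 647307377627/878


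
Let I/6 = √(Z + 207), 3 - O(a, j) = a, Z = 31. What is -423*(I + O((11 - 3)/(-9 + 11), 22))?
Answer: 423 - 2538*√238 ≈ -38731.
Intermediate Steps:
O(a, j) = 3 - a
I = 6*√238 (I = 6*√(31 + 207) = 6*√238 ≈ 92.563)
-423*(I + O((11 - 3)/(-9 + 11), 22)) = -423*(6*√238 + (3 - (11 - 3)/(-9 + 11))) = -423*(6*√238 + (3 - 8/2)) = -423*(6*√238 + (3 - 1*4)) = -423*(6*√238 + (3 - 4)) = -423*(6*√238 - 1) = -423*(-1 + 6*√238) = 423 - 2538*√238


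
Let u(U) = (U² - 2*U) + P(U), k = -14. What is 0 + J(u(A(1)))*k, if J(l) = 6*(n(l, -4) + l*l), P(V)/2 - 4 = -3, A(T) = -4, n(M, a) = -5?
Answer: -56364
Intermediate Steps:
P(V) = 2 (P(V) = 8 + 2*(-3) = 8 - 6 = 2)
u(U) = 2 + U² - 2*U (u(U) = (U² - 2*U) + 2 = 2 + U² - 2*U)
J(l) = -30 + 6*l² (J(l) = 6*(-5 + l*l) = 6*(-5 + l²) = -30 + 6*l²)
0 + J(u(A(1)))*k = 0 + (-30 + 6*(2 + (-4)² - 2*(-4))²)*(-14) = 0 + (-30 + 6*(2 + 16 + 8)²)*(-14) = 0 + (-30 + 6*26²)*(-14) = 0 + (-30 + 6*676)*(-14) = 0 + (-30 + 4056)*(-14) = 0 + 4026*(-14) = 0 - 56364 = -56364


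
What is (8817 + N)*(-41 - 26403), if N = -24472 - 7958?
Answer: 624422172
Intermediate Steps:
N = -32430
(8817 + N)*(-41 - 26403) = (8817 - 32430)*(-41 - 26403) = -23613*(-26444) = 624422172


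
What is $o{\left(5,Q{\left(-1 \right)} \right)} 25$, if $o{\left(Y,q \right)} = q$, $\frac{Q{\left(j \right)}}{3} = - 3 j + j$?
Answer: $150$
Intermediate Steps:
$Q{\left(j \right)} = - 6 j$ ($Q{\left(j \right)} = 3 \left(- 3 j + j\right) = 3 \left(- 2 j\right) = - 6 j$)
$o{\left(5,Q{\left(-1 \right)} \right)} 25 = \left(-6\right) \left(-1\right) 25 = 6 \cdot 25 = 150$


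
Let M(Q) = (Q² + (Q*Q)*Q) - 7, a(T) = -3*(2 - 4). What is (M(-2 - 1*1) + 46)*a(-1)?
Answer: 126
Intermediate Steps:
a(T) = 6 (a(T) = -3*(-2) = 6)
M(Q) = -7 + Q² + Q³ (M(Q) = (Q² + Q²*Q) - 7 = (Q² + Q³) - 7 = -7 + Q² + Q³)
(M(-2 - 1*1) + 46)*a(-1) = ((-7 + (-2 - 1*1)² + (-2 - 1*1)³) + 46)*6 = ((-7 + (-2 - 1)² + (-2 - 1)³) + 46)*6 = ((-7 + (-3)² + (-3)³) + 46)*6 = ((-7 + 9 - 27) + 46)*6 = (-25 + 46)*6 = 21*6 = 126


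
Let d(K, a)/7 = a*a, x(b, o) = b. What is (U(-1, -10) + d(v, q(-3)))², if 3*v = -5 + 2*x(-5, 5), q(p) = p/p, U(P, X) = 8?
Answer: 225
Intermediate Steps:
q(p) = 1
v = -5 (v = (-5 + 2*(-5))/3 = (-5 - 10)/3 = (⅓)*(-15) = -5)
d(K, a) = 7*a² (d(K, a) = 7*(a*a) = 7*a²)
(U(-1, -10) + d(v, q(-3)))² = (8 + 7*1²)² = (8 + 7*1)² = (8 + 7)² = 15² = 225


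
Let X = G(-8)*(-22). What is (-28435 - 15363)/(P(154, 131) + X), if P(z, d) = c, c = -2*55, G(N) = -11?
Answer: -21899/66 ≈ -331.80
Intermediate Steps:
c = -110
X = 242 (X = -11*(-22) = 242)
P(z, d) = -110
(-28435 - 15363)/(P(154, 131) + X) = (-28435 - 15363)/(-110 + 242) = -43798/132 = -43798*1/132 = -21899/66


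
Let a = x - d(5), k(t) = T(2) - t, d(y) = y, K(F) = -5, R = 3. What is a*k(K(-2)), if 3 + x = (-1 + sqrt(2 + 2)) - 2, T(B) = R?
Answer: -72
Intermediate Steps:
T(B) = 3
k(t) = 3 - t
x = -4 (x = -3 + ((-1 + sqrt(2 + 2)) - 2) = -3 + ((-1 + sqrt(4)) - 2) = -3 + ((-1 + 2) - 2) = -3 + (1 - 2) = -3 - 1 = -4)
a = -9 (a = -4 - 1*5 = -4 - 5 = -9)
a*k(K(-2)) = -9*(3 - 1*(-5)) = -9*(3 + 5) = -9*8 = -72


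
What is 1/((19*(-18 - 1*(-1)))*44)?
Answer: -1/14212 ≈ -7.0363e-5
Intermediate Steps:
1/((19*(-18 - 1*(-1)))*44) = 1/((19*(-18 + 1))*44) = 1/((19*(-17))*44) = 1/(-323*44) = 1/(-14212) = -1/14212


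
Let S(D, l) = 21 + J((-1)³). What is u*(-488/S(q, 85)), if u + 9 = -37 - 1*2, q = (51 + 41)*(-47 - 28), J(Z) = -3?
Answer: 3904/3 ≈ 1301.3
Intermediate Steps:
q = -6900 (q = 92*(-75) = -6900)
S(D, l) = 18 (S(D, l) = 21 - 3 = 18)
u = -48 (u = -9 + (-37 - 1*2) = -9 + (-37 - 2) = -9 - 39 = -48)
u*(-488/S(q, 85)) = -(-23424)/18 = -48*(-244/9) = 3904/3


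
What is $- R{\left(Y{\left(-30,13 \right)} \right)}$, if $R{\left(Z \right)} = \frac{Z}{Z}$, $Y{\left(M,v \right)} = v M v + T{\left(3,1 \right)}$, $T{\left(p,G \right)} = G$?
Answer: $-1$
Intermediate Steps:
$Y{\left(M,v \right)} = 1 + M v^{2}$ ($Y{\left(M,v \right)} = v M v + 1 = M v v + 1 = M v^{2} + 1 = 1 + M v^{2}$)
$R{\left(Z \right)} = 1$
$- R{\left(Y{\left(-30,13 \right)} \right)} = \left(-1\right) 1 = -1$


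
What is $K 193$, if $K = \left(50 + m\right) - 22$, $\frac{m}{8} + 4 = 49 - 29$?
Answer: $30108$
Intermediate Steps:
$m = 128$ ($m = -32 + 8 \left(49 - 29\right) = -32 + 8 \cdot 20 = -32 + 160 = 128$)
$K = 156$ ($K = \left(50 + 128\right) - 22 = 178 - 22 = 156$)
$K 193 = 156 \cdot 193 = 30108$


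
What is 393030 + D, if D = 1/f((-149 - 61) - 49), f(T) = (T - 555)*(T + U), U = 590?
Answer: 105895645019/269434 ≈ 3.9303e+5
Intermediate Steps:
f(T) = (-555 + T)*(590 + T) (f(T) = (T - 555)*(T + 590) = (-555 + T)*(590 + T))
D = -1/269434 (D = 1/(-327450 + ((-149 - 61) - 49)² + 35*((-149 - 61) - 49)) = 1/(-327450 + (-210 - 49)² + 35*(-210 - 49)) = 1/(-327450 + (-259)² + 35*(-259)) = 1/(-327450 + 67081 - 9065) = 1/(-269434) = -1/269434 ≈ -3.7115e-6)
393030 + D = 393030 - 1/269434 = 105895645019/269434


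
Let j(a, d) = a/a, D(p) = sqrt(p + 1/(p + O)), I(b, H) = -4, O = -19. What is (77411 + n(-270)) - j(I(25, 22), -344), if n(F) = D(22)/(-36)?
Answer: 77410 - sqrt(201)/108 ≈ 77410.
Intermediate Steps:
D(p) = sqrt(p + 1/(-19 + p)) (D(p) = sqrt(p + 1/(p - 19)) = sqrt(p + 1/(-19 + p)))
j(a, d) = 1
n(F) = -sqrt(201)/108 (n(F) = sqrt((1 + 22*(-19 + 22))/(-19 + 22))/(-36) = sqrt((1 + 22*3)/3)*(-1/36) = sqrt((1 + 66)/3)*(-1/36) = sqrt((1/3)*67)*(-1/36) = sqrt(67/3)*(-1/36) = (sqrt(201)/3)*(-1/36) = -sqrt(201)/108)
(77411 + n(-270)) - j(I(25, 22), -344) = (77411 - sqrt(201)/108) - 1*1 = (77411 - sqrt(201)/108) - 1 = 77410 - sqrt(201)/108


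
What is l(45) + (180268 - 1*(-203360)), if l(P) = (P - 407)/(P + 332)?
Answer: 144627394/377 ≈ 3.8363e+5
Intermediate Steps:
l(P) = (-407 + P)/(332 + P)
l(45) + (180268 - 1*(-203360)) = (-407 + 45)/(332 + 45) + (180268 - 1*(-203360)) = -362/377 + (180268 + 203360) = (1/377)*(-362) + 383628 = -362/377 + 383628 = 144627394/377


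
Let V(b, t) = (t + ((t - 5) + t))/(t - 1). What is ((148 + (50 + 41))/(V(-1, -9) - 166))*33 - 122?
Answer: -12613/74 ≈ -170.45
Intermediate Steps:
V(b, t) = (-5 + 3*t)/(-1 + t) (V(b, t) = (t + ((-5 + t) + t))/(-1 + t) = (t + (-5 + 2*t))/(-1 + t) = (-5 + 3*t)/(-1 + t))
((148 + (50 + 41))/(V(-1, -9) - 166))*33 - 122 = ((148 + (50 + 41))/((-5 + 3*(-9))/(-1 - 9) - 166))*33 - 122 = ((148 + 91)/((-5 - 27)/(-10) - 166))*33 - 122 = (239/(-⅒*(-32) - 166))*33 - 122 = (239/(16/5 - 166))*33 - 122 = (239/(-814/5))*33 - 122 = (239*(-5/814))*33 - 122 = -1195/814*33 - 122 = -3585/74 - 122 = -12613/74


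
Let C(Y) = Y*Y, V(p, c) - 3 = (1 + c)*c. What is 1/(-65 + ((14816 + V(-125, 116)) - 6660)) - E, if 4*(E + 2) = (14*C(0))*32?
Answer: 43333/21666 ≈ 2.0000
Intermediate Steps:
V(p, c) = 3 + c*(1 + c) (V(p, c) = 3 + (1 + c)*c = 3 + c*(1 + c))
C(Y) = Y**2
E = -2 (E = -2 + ((14*0**2)*32)/4 = -2 + ((14*0)*32)/4 = -2 + (0*32)/4 = -2 + (1/4)*0 = -2 + 0 = -2)
1/(-65 + ((14816 + V(-125, 116)) - 6660)) - E = 1/(-65 + ((14816 + (3 + 116 + 116**2)) - 6660)) - 1*(-2) = 1/(-65 + ((14816 + (3 + 116 + 13456)) - 6660)) + 2 = 1/(-65 + ((14816 + 13575) - 6660)) + 2 = 1/(-65 + (28391 - 6660)) + 2 = 1/(-65 + 21731) + 2 = 1/21666 + 2 = 43333/21666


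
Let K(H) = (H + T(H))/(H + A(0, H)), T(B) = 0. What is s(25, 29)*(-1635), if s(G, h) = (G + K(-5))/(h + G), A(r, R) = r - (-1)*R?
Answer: -9265/12 ≈ -772.08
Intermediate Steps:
A(r, R) = R + r (A(r, R) = r + R = R + r)
K(H) = 1/2 (K(H) = (H + 0)/(H + (H + 0)) = H/(H + H) = H/((2*H)) = H*(1/(2*H)) = 1/2)
s(G, h) = (1/2 + G)/(G + h) (s(G, h) = (G + 1/2)/(h + G) = (1/2 + G)/(G + h))
s(25, 29)*(-1635) = ((1/2 + 25)/(25 + 29))*(-1635) = ((51/2)/54)*(-1635) = ((1/54)*(51/2))*(-1635) = (17/36)*(-1635) = -9265/12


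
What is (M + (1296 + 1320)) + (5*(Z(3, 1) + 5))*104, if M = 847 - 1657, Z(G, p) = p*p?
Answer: 4926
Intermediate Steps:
Z(G, p) = p²
M = -810
(M + (1296 + 1320)) + (5*(Z(3, 1) + 5))*104 = (-810 + (1296 + 1320)) + (5*(1² + 5))*104 = (-810 + 2616) + (5*(1 + 5))*104 = 1806 + (5*6)*104 = 1806 + 30*104 = 1806 + 3120 = 4926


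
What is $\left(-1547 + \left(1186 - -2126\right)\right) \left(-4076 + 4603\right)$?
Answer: $930155$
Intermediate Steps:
$\left(-1547 + \left(1186 - -2126\right)\right) \left(-4076 + 4603\right) = \left(-1547 + \left(1186 + 2126\right)\right) 527 = \left(-1547 + 3312\right) 527 = 1765 \cdot 527 = 930155$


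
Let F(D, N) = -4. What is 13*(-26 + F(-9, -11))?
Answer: -390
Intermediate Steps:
13*(-26 + F(-9, -11)) = 13*(-26 - 4) = 13*(-30) = -390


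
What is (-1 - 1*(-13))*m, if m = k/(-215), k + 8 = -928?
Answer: 11232/215 ≈ 52.242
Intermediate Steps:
k = -936 (k = -8 - 928 = -936)
m = 936/215 (m = -936/(-215) = -936*(-1/215) = 936/215 ≈ 4.3535)
(-1 - 1*(-13))*m = (-1 - 1*(-13))*(936/215) = (-1 + 13)*(936/215) = 12*(936/215) = 11232/215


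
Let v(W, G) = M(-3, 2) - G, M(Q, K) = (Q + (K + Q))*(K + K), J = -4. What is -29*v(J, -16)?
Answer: 0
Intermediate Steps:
M(Q, K) = 2*K*(K + 2*Q) (M(Q, K) = (K + 2*Q)*(2*K) = 2*K*(K + 2*Q))
v(W, G) = -16 - G (v(W, G) = 2*2*(2 + 2*(-3)) - G = 2*2*(2 - 6) - G = 2*2*(-4) - G = -16 - G)
-29*v(J, -16) = -29*(-16 - 1*(-16)) = -29*(-16 + 16) = -29*0 = 0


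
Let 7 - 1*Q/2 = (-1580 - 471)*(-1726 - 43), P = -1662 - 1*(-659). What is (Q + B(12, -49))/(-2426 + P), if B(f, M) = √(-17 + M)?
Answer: 2418808/1143 - I*√66/3429 ≈ 2116.2 - 0.0023692*I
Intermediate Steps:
P = -1003 (P = -1662 + 659 = -1003)
Q = -7256424 (Q = 14 - 2*(-1580 - 471)*(-1726 - 43) = 14 - (-4102)*(-1769) = 14 - 2*3628219 = 14 - 7256438 = -7256424)
(Q + B(12, -49))/(-2426 + P) = (-7256424 + √(-17 - 49))/(-2426 - 1003) = (-7256424 + √(-66))/(-3429) = (-7256424 + I*√66)*(-1/3429) = 2418808/1143 - I*√66/3429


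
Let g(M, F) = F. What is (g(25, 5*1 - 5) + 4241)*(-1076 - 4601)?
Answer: -24076157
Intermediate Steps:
(g(25, 5*1 - 5) + 4241)*(-1076 - 4601) = ((5*1 - 5) + 4241)*(-1076 - 4601) = ((5 - 5) + 4241)*(-5677) = (0 + 4241)*(-5677) = 4241*(-5677) = -24076157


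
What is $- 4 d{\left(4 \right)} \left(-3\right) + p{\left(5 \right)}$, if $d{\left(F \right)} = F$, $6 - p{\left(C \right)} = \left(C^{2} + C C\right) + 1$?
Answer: $3$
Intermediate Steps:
$p{\left(C \right)} = 5 - 2 C^{2}$ ($p{\left(C \right)} = 6 - \left(\left(C^{2} + C C\right) + 1\right) = 6 - \left(\left(C^{2} + C^{2}\right) + 1\right) = 6 - \left(2 C^{2} + 1\right) = 6 - \left(1 + 2 C^{2}\right) = 5 - 2 C^{2}$)
$- 4 d{\left(4 \right)} \left(-3\right) + p{\left(5 \right)} = - 4 \cdot 4 \left(-3\right) + \left(5 - 2 \cdot 5^{2}\right) = \left(-4\right) \left(-12\right) + \left(5 - 50\right) = 48 + \left(5 - 50\right) = 48 - 45 = 3$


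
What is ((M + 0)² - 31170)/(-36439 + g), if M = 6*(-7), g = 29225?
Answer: 14703/3607 ≈ 4.0762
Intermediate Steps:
M = -42
((M + 0)² - 31170)/(-36439 + g) = ((-42 + 0)² - 31170)/(-36439 + 29225) = ((-42)² - 31170)/(-7214) = (1764 - 31170)*(-1/7214) = -29406*(-1/7214) = 14703/3607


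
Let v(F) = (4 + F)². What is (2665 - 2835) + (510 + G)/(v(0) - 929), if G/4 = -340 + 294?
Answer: -155536/913 ≈ -170.36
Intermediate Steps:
G = -184 (G = 4*(-340 + 294) = 4*(-46) = -184)
(2665 - 2835) + (510 + G)/(v(0) - 929) = (2665 - 2835) + (510 - 184)/((4 + 0)² - 929) = -170 + 326/(4² - 929) = -170 + 326/(16 - 929) = -170 + 326/(-913) = -170 + 326*(-1/913) = -170 - 326/913 = -155536/913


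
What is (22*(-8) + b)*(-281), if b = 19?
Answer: 44117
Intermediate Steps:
(22*(-8) + b)*(-281) = (22*(-8) + 19)*(-281) = (-176 + 19)*(-281) = -157*(-281) = 44117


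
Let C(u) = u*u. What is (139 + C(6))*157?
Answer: 27475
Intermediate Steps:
C(u) = u²
(139 + C(6))*157 = (139 + 6²)*157 = (139 + 36)*157 = 175*157 = 27475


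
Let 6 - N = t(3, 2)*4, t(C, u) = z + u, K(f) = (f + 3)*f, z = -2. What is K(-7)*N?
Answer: 168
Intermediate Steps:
K(f) = f*(3 + f) (K(f) = (3 + f)*f = f*(3 + f))
t(C, u) = -2 + u
N = 6 (N = 6 - (-2 + 2)*4 = 6 - 0*4 = 6 - 1*0 = 6 + 0 = 6)
K(-7)*N = -7*(3 - 7)*6 = -7*(-4)*6 = 28*6 = 168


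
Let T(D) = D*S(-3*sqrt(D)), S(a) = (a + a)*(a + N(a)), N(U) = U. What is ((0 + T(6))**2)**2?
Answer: 2821109907456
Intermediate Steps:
S(a) = 4*a**2 (S(a) = (a + a)*(a + a) = (2*a)*(2*a) = 4*a**2)
T(D) = 36*D**2 (T(D) = D*(4*(-3*sqrt(D))**2) = D*(4*(9*D)) = D*(36*D) = 36*D**2)
((0 + T(6))**2)**2 = ((0 + 36*6**2)**2)**2 = ((0 + 36*36)**2)**2 = ((0 + 1296)**2)**2 = (1296**2)**2 = 1679616**2 = 2821109907456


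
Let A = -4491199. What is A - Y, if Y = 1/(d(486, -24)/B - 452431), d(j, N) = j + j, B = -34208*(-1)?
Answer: -17377300772214579/3869189669 ≈ -4.4912e+6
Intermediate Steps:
B = 34208
d(j, N) = 2*j
Y = -8552/3869189669 (Y = 1/((2*486)/34208 - 452431) = 1/(972*(1/34208) - 452431) = 1/(243/8552 - 452431) = 1/(-3869189669/8552) = -8552/3869189669 ≈ -2.2103e-6)
A - Y = -4491199 - 1*(-8552/3869189669) = -4491199 + 8552/3869189669 = -17377300772214579/3869189669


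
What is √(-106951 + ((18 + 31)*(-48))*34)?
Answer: I*√186919 ≈ 432.34*I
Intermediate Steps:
√(-106951 + ((18 + 31)*(-48))*34) = √(-106951 + (49*(-48))*34) = √(-106951 - 2352*34) = √(-106951 - 79968) = √(-186919) = I*√186919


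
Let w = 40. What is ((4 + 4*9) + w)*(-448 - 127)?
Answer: -46000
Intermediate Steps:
((4 + 4*9) + w)*(-448 - 127) = ((4 + 4*9) + 40)*(-448 - 127) = ((4 + 36) + 40)*(-575) = (40 + 40)*(-575) = 80*(-575) = -46000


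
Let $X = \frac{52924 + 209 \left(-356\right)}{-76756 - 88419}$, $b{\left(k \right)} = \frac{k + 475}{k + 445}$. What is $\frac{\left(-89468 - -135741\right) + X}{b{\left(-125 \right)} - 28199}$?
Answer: $- \frac{48916251232}{29808570655} \approx -1.641$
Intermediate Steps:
$b{\left(k \right)} = \frac{475 + k}{445 + k}$
$X = \frac{4296}{33035}$ ($X = \frac{52924 - 74404}{-165175} = \left(-21480\right) \left(- \frac{1}{165175}\right) = \frac{4296}{33035} \approx 0.13004$)
$\frac{\left(-89468 - -135741\right) + X}{b{\left(-125 \right)} - 28199} = \frac{\left(-89468 - -135741\right) + \frac{4296}{33035}}{\frac{475 - 125}{445 - 125} - 28199} = \frac{\left(-89468 + 135741\right) + \frac{4296}{33035}}{\frac{1}{320} \cdot 350 - 28199} = \frac{46273 + \frac{4296}{33035}}{\frac{1}{320} \cdot 350 - 28199} = \frac{1528632851}{33035 \left(\frac{35}{32} - 28199\right)} = \frac{1528632851}{33035 \left(- \frac{902333}{32}\right)} = \frac{1528632851}{33035} \left(- \frac{32}{902333}\right) = - \frac{48916251232}{29808570655}$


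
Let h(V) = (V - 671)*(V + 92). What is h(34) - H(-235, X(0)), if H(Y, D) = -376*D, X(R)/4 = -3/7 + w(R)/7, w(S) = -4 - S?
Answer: -81766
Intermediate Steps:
h(V) = (-671 + V)*(92 + V)
X(R) = -4 - 4*R/7 (X(R) = 4*(-3/7 + (-4 - R)/7) = 4*(-3*⅐ + (-4 - R)*(⅐)) = 4*(-3/7 + (-4/7 - R/7)) = 4*(-1 - R/7) = -4 - 4*R/7)
h(34) - H(-235, X(0)) = (-61732 + 34² - 579*34) - (-376)*(-4 - 4/7*0) = (-61732 + 1156 - 19686) - (-376)*(-4 + 0) = -80262 - (-376)*(-4) = -80262 - 1*1504 = -80262 - 1504 = -81766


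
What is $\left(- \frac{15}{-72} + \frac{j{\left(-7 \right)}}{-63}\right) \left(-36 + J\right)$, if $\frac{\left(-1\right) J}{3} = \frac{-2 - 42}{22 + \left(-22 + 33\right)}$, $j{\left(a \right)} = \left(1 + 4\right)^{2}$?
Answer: $\frac{380}{63} \approx 6.0317$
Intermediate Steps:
$j{\left(a \right)} = 25$ ($j{\left(a \right)} = 5^{2} = 25$)
$J = 4$ ($J = - 3 \frac{-2 - 42}{22 + \left(-22 + 33\right)} = - 3 \left(- \frac{44}{22 + 11}\right) = - 3 \left(- \frac{44}{33}\right) = - 3 \left(\left(-44\right) \frac{1}{33}\right) = \left(-3\right) \left(- \frac{4}{3}\right) = 4$)
$\left(- \frac{15}{-72} + \frac{j{\left(-7 \right)}}{-63}\right) \left(-36 + J\right) = \left(- \frac{15}{-72} + \frac{25}{-63}\right) \left(-36 + 4\right) = \left(\left(-15\right) \left(- \frac{1}{72}\right) + 25 \left(- \frac{1}{63}\right)\right) \left(-32\right) = \left(\frac{5}{24} - \frac{25}{63}\right) \left(-32\right) = \left(- \frac{95}{504}\right) \left(-32\right) = \frac{380}{63}$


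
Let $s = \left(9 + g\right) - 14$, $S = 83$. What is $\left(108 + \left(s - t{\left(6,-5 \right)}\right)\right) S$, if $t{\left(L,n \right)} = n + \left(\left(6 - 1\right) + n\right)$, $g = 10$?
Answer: $9794$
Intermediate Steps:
$t{\left(L,n \right)} = 5 + 2 n$ ($t{\left(L,n \right)} = n + \left(5 + n\right) = 5 + 2 n$)
$s = 5$ ($s = \left(9 + 10\right) - 14 = 19 - 14 = 5$)
$\left(108 + \left(s - t{\left(6,-5 \right)}\right)\right) S = \left(108 + \left(5 - \left(5 + 2 \left(-5\right)\right)\right)\right) 83 = \left(108 + \left(5 - \left(5 - 10\right)\right)\right) 83 = \left(108 + \left(5 - -5\right)\right) 83 = \left(108 + \left(5 + 5\right)\right) 83 = \left(108 + 10\right) 83 = 118 \cdot 83 = 9794$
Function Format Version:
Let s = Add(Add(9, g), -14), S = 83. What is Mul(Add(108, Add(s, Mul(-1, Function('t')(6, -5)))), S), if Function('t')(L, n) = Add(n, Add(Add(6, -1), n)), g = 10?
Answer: 9794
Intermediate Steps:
Function('t')(L, n) = Add(5, Mul(2, n)) (Function('t')(L, n) = Add(n, Add(5, n)) = Add(5, Mul(2, n)))
s = 5 (s = Add(Add(9, 10), -14) = Add(19, -14) = 5)
Mul(Add(108, Add(s, Mul(-1, Function('t')(6, -5)))), S) = Mul(Add(108, Add(5, Mul(-1, Add(5, Mul(2, -5))))), 83) = Mul(Add(108, Add(5, Mul(-1, Add(5, -10)))), 83) = Mul(Add(108, Add(5, Mul(-1, -5))), 83) = Mul(Add(108, Add(5, 5)), 83) = Mul(Add(108, 10), 83) = Mul(118, 83) = 9794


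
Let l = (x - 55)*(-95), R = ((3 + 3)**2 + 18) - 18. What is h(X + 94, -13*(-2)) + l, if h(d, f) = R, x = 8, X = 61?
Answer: 4501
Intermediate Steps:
R = 36 (R = (6**2 + 18) - 18 = (36 + 18) - 18 = 54 - 18 = 36)
h(d, f) = 36
l = 4465 (l = (8 - 55)*(-95) = -47*(-95) = 4465)
h(X + 94, -13*(-2)) + l = 36 + 4465 = 4501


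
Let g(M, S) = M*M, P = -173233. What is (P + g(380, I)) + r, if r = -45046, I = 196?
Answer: -73879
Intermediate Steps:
g(M, S) = M**2
(P + g(380, I)) + r = (-173233 + 380**2) - 45046 = (-173233 + 144400) - 45046 = -28833 - 45046 = -73879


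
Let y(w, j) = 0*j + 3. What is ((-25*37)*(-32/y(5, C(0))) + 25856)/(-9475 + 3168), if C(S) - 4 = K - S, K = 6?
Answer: -6304/1113 ≈ -5.6640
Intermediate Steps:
C(S) = 10 - S (C(S) = 4 + (6 - S) = 10 - S)
y(w, j) = 3 (y(w, j) = 0 + 3 = 3)
((-25*37)*(-32/y(5, C(0))) + 25856)/(-9475 + 3168) = ((-25*37)*(-32/3) + 25856)/(-9475 + 3168) = (-(-29600)/3 + 25856)/(-6307) = (-925*(-32/3) + 25856)*(-1/6307) = (29600/3 + 25856)*(-1/6307) = (107168/3)*(-1/6307) = -6304/1113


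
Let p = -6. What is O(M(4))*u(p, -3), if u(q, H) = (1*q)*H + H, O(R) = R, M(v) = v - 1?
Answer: 45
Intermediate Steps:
M(v) = -1 + v
u(q, H) = H + H*q (u(q, H) = q*H + H = H*q + H = H + H*q)
O(M(4))*u(p, -3) = (-1 + 4)*(-3*(1 - 6)) = 3*(-3*(-5)) = 3*15 = 45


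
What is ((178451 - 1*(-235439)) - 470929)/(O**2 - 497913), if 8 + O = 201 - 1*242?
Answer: 57039/495512 ≈ 0.11511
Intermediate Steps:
O = -49 (O = -8 + (201 - 1*242) = -8 + (201 - 242) = -8 - 41 = -49)
((178451 - 1*(-235439)) - 470929)/(O**2 - 497913) = ((178451 - 1*(-235439)) - 470929)/((-49)**2 - 497913) = ((178451 + 235439) - 470929)/(2401 - 497913) = (413890 - 470929)/(-495512) = -57039*(-1/495512) = 57039/495512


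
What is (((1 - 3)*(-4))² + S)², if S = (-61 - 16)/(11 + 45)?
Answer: 251001/64 ≈ 3921.9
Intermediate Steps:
S = -11/8 (S = -77/56 = -77*1/56 = -11/8 ≈ -1.3750)
(((1 - 3)*(-4))² + S)² = (((1 - 3)*(-4))² - 11/8)² = ((-2*(-4))² - 11/8)² = (8² - 11/8)² = (64 - 11/8)² = (501/8)² = 251001/64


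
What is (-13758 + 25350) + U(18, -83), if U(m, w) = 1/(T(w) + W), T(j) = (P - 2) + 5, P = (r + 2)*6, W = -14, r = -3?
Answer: 197063/17 ≈ 11592.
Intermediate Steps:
P = -6 (P = (-3 + 2)*6 = -1*6 = -6)
T(j) = -3 (T(j) = (-6 - 2) + 5 = -8 + 5 = -3)
U(m, w) = -1/17 (U(m, w) = 1/(-3 - 14) = 1/(-17) = -1/17)
(-13758 + 25350) + U(18, -83) = (-13758 + 25350) - 1/17 = 11592 - 1/17 = 197063/17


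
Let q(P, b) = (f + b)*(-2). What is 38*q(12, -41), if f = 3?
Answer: 2888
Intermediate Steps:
q(P, b) = -6 - 2*b (q(P, b) = (3 + b)*(-2) = -6 - 2*b)
38*q(12, -41) = 38*(-6 - 2*(-41)) = 38*(-6 + 82) = 38*76 = 2888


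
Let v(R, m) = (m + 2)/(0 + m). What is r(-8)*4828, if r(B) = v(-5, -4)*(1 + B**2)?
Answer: 156910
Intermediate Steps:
v(R, m) = (2 + m)/m
r(B) = 1/2 + B**2/2 (r(B) = ((2 - 4)/(-4))*(1 + B**2) = (-1/4*(-2))*(1 + B**2) = (1 + B**2)/2 = 1/2 + B**2/2)
r(-8)*4828 = (1/2 + (1/2)*(-8)**2)*4828 = (1/2 + (1/2)*64)*4828 = (1/2 + 32)*4828 = (65/2)*4828 = 156910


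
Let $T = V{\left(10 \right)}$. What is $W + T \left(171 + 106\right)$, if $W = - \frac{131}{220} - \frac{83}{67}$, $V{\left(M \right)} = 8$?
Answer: $\frac{32636803}{14740} \approx 2214.2$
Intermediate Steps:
$T = 8$
$W = - \frac{27037}{14740}$ ($W = \left(-131\right) \frac{1}{220} - \frac{83}{67} = - \frac{131}{220} - \frac{83}{67} = - \frac{27037}{14740} \approx -1.8343$)
$W + T \left(171 + 106\right) = - \frac{27037}{14740} + 8 \left(171 + 106\right) = - \frac{27037}{14740} + 8 \cdot 277 = - \frac{27037}{14740} + 2216 = \frac{32636803}{14740}$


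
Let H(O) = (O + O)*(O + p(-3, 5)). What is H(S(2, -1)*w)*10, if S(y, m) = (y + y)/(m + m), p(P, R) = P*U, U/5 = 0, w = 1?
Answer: 80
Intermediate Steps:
U = 0 (U = 5*0 = 0)
p(P, R) = 0 (p(P, R) = P*0 = 0)
S(y, m) = y/m (S(y, m) = (2*y)/((2*m)) = (2*y)*(1/(2*m)) = y/m)
H(O) = 2*O**2 (H(O) = (O + O)*(O + 0) = (2*O)*O = 2*O**2)
H(S(2, -1)*w)*10 = (2*((2/(-1))*1)**2)*10 = (2*((2*(-1))*1)**2)*10 = (2*(-2*1)**2)*10 = (2*(-2)**2)*10 = (2*4)*10 = 8*10 = 80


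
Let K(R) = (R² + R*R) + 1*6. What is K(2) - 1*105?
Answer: -91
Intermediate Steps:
K(R) = 6 + 2*R² (K(R) = (R² + R²) + 6 = 2*R² + 6 = 6 + 2*R²)
K(2) - 1*105 = (6 + 2*2²) - 1*105 = (6 + 2*4) - 105 = (6 + 8) - 105 = 14 - 105 = -91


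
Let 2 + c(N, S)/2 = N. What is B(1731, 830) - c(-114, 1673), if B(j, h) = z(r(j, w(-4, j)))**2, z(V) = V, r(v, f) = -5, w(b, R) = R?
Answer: 257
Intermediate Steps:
c(N, S) = -4 + 2*N
B(j, h) = 25 (B(j, h) = (-5)**2 = 25)
B(1731, 830) - c(-114, 1673) = 25 - (-4 + 2*(-114)) = 25 - (-4 - 228) = 25 - 1*(-232) = 25 + 232 = 257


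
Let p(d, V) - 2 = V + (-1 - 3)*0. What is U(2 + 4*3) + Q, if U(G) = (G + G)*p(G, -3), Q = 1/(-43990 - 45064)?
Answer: -2493513/89054 ≈ -28.000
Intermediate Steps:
Q = -1/89054 (Q = 1/(-89054) = -1/89054 ≈ -1.1229e-5)
p(d, V) = 2 + V (p(d, V) = 2 + (V + (-1 - 3)*0) = 2 + (V - 4*0) = 2 + (V + 0) = 2 + V)
U(G) = -2*G (U(G) = (G + G)*(2 - 3) = (2*G)*(-1) = -2*G)
U(2 + 4*3) + Q = -2*(2 + 4*3) - 1/89054 = -2*(2 + 12) - 1/89054 = -2*14 - 1/89054 = -28 - 1/89054 = -2493513/89054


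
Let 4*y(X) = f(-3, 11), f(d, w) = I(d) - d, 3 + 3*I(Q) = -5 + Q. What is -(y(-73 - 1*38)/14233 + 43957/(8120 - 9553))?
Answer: 3753841319/122375334 ≈ 30.675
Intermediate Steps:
I(Q) = -8/3 + Q/3 (I(Q) = -1 + (-5 + Q)/3 = -1 + (-5/3 + Q/3) = -8/3 + Q/3)
f(d, w) = -8/3 - 2*d/3 (f(d, w) = (-8/3 + d/3) - d = -8/3 - 2*d/3)
y(X) = -⅙ (y(X) = (-8/3 - ⅔*(-3))/4 = (-8/3 + 2)/4 = (¼)*(-⅔) = -⅙)
-(y(-73 - 1*38)/14233 + 43957/(8120 - 9553)) = -(-⅙/14233 + 43957/(8120 - 9553)) = -(-⅙*1/14233 + 43957/(-1433)) = -(-1/85398 + 43957*(-1/1433)) = -(-1/85398 - 43957/1433) = -1*(-3753841319/122375334) = 3753841319/122375334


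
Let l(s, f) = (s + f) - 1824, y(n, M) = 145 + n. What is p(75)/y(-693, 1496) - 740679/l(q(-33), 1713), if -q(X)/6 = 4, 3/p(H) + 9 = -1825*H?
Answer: 6173348124637/1125186480 ≈ 5486.5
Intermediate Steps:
p(H) = 3/(-9 - 1825*H)
q(X) = -24 (q(X) = -6*4 = -24)
l(s, f) = -1824 + f + s (l(s, f) = (f + s) - 1824 = -1824 + f + s)
p(75)/y(-693, 1496) - 740679/l(q(-33), 1713) = (-3/(9 + 1825*75))/(145 - 693) - 740679/(-1824 + 1713 - 24) = -3/(9 + 136875)/(-548) - 740679/(-135) = -3/136884*(-1/548) - 740679*(-1/135) = -3*1/136884*(-1/548) + 246893/45 = -1/45628*(-1/548) + 246893/45 = 1/25004144 + 246893/45 = 6173348124637/1125186480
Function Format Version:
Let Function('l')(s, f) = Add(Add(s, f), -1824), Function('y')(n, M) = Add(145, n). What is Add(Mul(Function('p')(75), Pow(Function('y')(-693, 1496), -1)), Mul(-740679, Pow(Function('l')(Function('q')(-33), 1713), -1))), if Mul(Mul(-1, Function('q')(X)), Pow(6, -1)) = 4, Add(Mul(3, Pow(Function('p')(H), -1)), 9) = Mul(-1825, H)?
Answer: Rational(6173348124637, 1125186480) ≈ 5486.5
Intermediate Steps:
Function('p')(H) = Mul(3, Pow(Add(-9, Mul(-1825, H)), -1))
Function('q')(X) = -24 (Function('q')(X) = Mul(-6, 4) = -24)
Function('l')(s, f) = Add(-1824, f, s) (Function('l')(s, f) = Add(Add(f, s), -1824) = Add(-1824, f, s))
Add(Mul(Function('p')(75), Pow(Function('y')(-693, 1496), -1)), Mul(-740679, Pow(Function('l')(Function('q')(-33), 1713), -1))) = Add(Mul(Mul(-3, Pow(Add(9, Mul(1825, 75)), -1)), Pow(Add(145, -693), -1)), Mul(-740679, Pow(Add(-1824, 1713, -24), -1))) = Add(Mul(Mul(-3, Pow(Add(9, 136875), -1)), Pow(-548, -1)), Mul(-740679, Pow(-135, -1))) = Add(Mul(Mul(-3, Pow(136884, -1)), Rational(-1, 548)), Mul(-740679, Rational(-1, 135))) = Add(Mul(Mul(-3, Rational(1, 136884)), Rational(-1, 548)), Rational(246893, 45)) = Add(Mul(Rational(-1, 45628), Rational(-1, 548)), Rational(246893, 45)) = Add(Rational(1, 25004144), Rational(246893, 45)) = Rational(6173348124637, 1125186480)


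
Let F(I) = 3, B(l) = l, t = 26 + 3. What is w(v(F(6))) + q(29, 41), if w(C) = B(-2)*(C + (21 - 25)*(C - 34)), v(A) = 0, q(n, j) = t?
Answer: -243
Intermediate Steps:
t = 29
q(n, j) = 29
w(C) = -272 + 6*C (w(C) = -2*(C + (21 - 25)*(C - 34)) = -2*(C - 4*(-34 + C)) = -2*(C + (136 - 4*C)) = -2*(136 - 3*C) = -272 + 6*C)
w(v(F(6))) + q(29, 41) = (-272 + 6*0) + 29 = (-272 + 0) + 29 = -272 + 29 = -243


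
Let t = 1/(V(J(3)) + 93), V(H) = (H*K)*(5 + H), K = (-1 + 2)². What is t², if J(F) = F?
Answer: 1/13689 ≈ 7.3051e-5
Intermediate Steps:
K = 1 (K = 1² = 1)
V(H) = H*(5 + H) (V(H) = (H*1)*(5 + H) = H*(5 + H))
t = 1/117 (t = 1/(3*(5 + 3) + 93) = 1/(3*8 + 93) = 1/(24 + 93) = 1/117 ≈ 0.0085470)
t² = (1/117)² = 1/13689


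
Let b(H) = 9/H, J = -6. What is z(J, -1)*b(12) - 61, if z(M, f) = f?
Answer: -247/4 ≈ -61.750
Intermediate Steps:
z(J, -1)*b(12) - 61 = -9/12 - 61 = -1*¾ - 61 = -¾ - 61 = -247/4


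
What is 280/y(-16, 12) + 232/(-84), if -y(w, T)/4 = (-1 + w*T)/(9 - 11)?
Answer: -14134/4053 ≈ -3.4873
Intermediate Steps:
y(w, T) = -2 + 2*T*w (y(w, T) = -4*(-1 + w*T)/(9 - 11) = -4*(-1 + T*w)/(-2) = -4*(-1 + T*w)*(-1)/2 = -4*(1/2 - T*w/2) = -2 + 2*T*w)
280/y(-16, 12) + 232/(-84) = 280/(-2 + 2*12*(-16)) + 232/(-84) = 280/(-2 - 384) + 232*(-1/84) = 280/(-386) - 58/21 = 280*(-1/386) - 58/21 = -140/193 - 58/21 = -14134/4053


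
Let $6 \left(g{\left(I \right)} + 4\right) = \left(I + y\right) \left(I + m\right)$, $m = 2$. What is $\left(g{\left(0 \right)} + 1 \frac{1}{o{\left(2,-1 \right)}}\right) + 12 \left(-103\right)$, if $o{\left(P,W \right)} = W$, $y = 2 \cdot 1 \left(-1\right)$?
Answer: $- \frac{3725}{3} \approx -1241.7$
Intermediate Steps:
$y = -2$ ($y = 2 \left(-1\right) = -2$)
$g{\left(I \right)} = -4 + \frac{\left(-2 + I\right) \left(2 + I\right)}{6}$ ($g{\left(I \right)} = -4 + \frac{\left(I - 2\right) \left(I + 2\right)}{6} = -4 + \frac{\left(-2 + I\right) \left(2 + I\right)}{6}$)
$\left(g{\left(0 \right)} + 1 \frac{1}{o{\left(2,-1 \right)}}\right) + 12 \left(-103\right) = \left(\left(- \frac{14}{3} + \frac{0^{2}}{6}\right) + 1 \frac{1}{-1}\right) + 12 \left(-103\right) = \left(\left(- \frac{14}{3} + \frac{1}{6} \cdot 0\right) + 1 \left(-1\right)\right) - 1236 = \left(\left(- \frac{14}{3} + 0\right) - 1\right) - 1236 = \left(- \frac{14}{3} - 1\right) - 1236 = - \frac{17}{3} - 1236 = - \frac{3725}{3}$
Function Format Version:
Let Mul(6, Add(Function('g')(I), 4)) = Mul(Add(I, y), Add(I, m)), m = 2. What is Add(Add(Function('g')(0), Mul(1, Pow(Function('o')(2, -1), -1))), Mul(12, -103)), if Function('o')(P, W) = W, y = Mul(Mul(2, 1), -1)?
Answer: Rational(-3725, 3) ≈ -1241.7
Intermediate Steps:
y = -2 (y = Mul(2, -1) = -2)
Function('g')(I) = Add(-4, Mul(Rational(1, 6), Add(-2, I), Add(2, I))) (Function('g')(I) = Add(-4, Mul(Rational(1, 6), Mul(Add(I, -2), Add(I, 2)))) = Add(-4, Mul(Rational(1, 6), Mul(Add(-2, I), Add(2, I)))) = Add(-4, Mul(Rational(1, 6), Add(-2, I), Add(2, I))))
Add(Add(Function('g')(0), Mul(1, Pow(Function('o')(2, -1), -1))), Mul(12, -103)) = Add(Add(Add(Rational(-14, 3), Mul(Rational(1, 6), Pow(0, 2))), Mul(1, Pow(-1, -1))), Mul(12, -103)) = Add(Add(Add(Rational(-14, 3), Mul(Rational(1, 6), 0)), Mul(1, -1)), -1236) = Add(Add(Add(Rational(-14, 3), 0), -1), -1236) = Add(Add(Rational(-14, 3), -1), -1236) = Add(Rational(-17, 3), -1236) = Rational(-3725, 3)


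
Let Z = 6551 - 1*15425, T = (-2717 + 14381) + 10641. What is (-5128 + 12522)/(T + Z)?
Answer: 7394/13431 ≈ 0.55052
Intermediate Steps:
T = 22305 (T = 11664 + 10641 = 22305)
Z = -8874 (Z = 6551 - 15425 = -8874)
(-5128 + 12522)/(T + Z) = (-5128 + 12522)/(22305 - 8874) = 7394/13431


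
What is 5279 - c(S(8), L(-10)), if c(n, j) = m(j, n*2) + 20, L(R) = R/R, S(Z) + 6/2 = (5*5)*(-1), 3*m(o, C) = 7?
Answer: 15770/3 ≈ 5256.7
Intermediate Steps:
m(o, C) = 7/3 (m(o, C) = (⅓)*7 = 7/3)
S(Z) = -28 (S(Z) = -3 + (5*5)*(-1) = -3 + 25*(-1) = -3 - 25 = -28)
L(R) = 1
c(n, j) = 67/3 (c(n, j) = 7/3 + 20 = 67/3)
5279 - c(S(8), L(-10)) = 5279 - 1*67/3 = 5279 - 67/3 = 15770/3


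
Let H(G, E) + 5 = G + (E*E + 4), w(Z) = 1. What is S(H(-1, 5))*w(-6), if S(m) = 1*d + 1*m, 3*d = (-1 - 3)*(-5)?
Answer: 89/3 ≈ 29.667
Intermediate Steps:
H(G, E) = -1 + G + E**2 (H(G, E) = -5 + (G + (E*E + 4)) = -5 + (G + (E**2 + 4)) = -5 + (G + (4 + E**2)) = -5 + (4 + G + E**2) = -1 + G + E**2)
d = 20/3 (d = ((-1 - 3)*(-5))/3 = (-4*(-5))/3 = (1/3)*20 = 20/3 ≈ 6.6667)
S(m) = 20/3 + m (S(m) = 1*(20/3) + 1*m = 20/3 + m)
S(H(-1, 5))*w(-6) = (20/3 + (-1 - 1 + 5**2))*1 = (20/3 + (-1 - 1 + 25))*1 = (20/3 + 23)*1 = (89/3)*1 = 89/3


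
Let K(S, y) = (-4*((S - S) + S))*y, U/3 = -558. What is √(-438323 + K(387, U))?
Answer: √2153029 ≈ 1467.3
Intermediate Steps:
U = -1674 (U = 3*(-558) = -1674)
K(S, y) = -4*S*y (K(S, y) = (-4*(0 + S))*y = (-4*S)*y = -4*S*y)
√(-438323 + K(387, U)) = √(-438323 - 4*387*(-1674)) = √(-438323 + 2591352) = √2153029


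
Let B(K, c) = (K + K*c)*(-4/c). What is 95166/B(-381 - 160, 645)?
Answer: 1805355/41116 ≈ 43.909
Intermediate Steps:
B(K, c) = -4*(K + K*c)/c
95166/B(-381 - 160, 645) = 95166/((-4*(-381 - 160)*(1 + 645)/645)) = 95166/((-4*(-541)*1/645*646)) = 95166/(1397944/645) = 95166*(645/1397944) = 1805355/41116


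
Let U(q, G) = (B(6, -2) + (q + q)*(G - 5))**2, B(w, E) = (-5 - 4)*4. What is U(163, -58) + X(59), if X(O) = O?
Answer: 423289535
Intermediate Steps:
B(w, E) = -36 (B(w, E) = -9*4 = -36)
U(q, G) = (-36 + 2*q*(-5 + G))**2 (U(q, G) = (-36 + (q + q)*(G - 5))**2 = (-36 + (2*q)*(-5 + G))**2 = (-36 + 2*q*(-5 + G))**2)
U(163, -58) + X(59) = 4*(18 + 5*163 - 1*(-58)*163)**2 + 59 = 4*(18 + 815 + 9454)**2 + 59 = 4*10287**2 + 59 = 4*105822369 + 59 = 423289476 + 59 = 423289535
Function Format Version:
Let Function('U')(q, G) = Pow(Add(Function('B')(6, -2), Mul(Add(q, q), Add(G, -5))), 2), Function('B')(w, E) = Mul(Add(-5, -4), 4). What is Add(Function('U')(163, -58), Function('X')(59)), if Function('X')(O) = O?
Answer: 423289535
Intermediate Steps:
Function('B')(w, E) = -36 (Function('B')(w, E) = Mul(-9, 4) = -36)
Function('U')(q, G) = Pow(Add(-36, Mul(2, q, Add(-5, G))), 2) (Function('U')(q, G) = Pow(Add(-36, Mul(Add(q, q), Add(G, -5))), 2) = Pow(Add(-36, Mul(Mul(2, q), Add(-5, G))), 2) = Pow(Add(-36, Mul(2, q, Add(-5, G))), 2))
Add(Function('U')(163, -58), Function('X')(59)) = Add(Mul(4, Pow(Add(18, Mul(5, 163), Mul(-1, -58, 163)), 2)), 59) = Add(Mul(4, Pow(Add(18, 815, 9454), 2)), 59) = Add(Mul(4, Pow(10287, 2)), 59) = Add(Mul(4, 105822369), 59) = Add(423289476, 59) = 423289535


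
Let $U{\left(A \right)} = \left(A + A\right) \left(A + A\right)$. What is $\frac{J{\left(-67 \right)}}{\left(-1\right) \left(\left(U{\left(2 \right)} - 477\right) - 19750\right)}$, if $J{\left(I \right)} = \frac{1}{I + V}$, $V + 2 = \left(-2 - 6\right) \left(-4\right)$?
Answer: $- \frac{1}{747807} \approx -1.3372 \cdot 10^{-6}$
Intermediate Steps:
$U{\left(A \right)} = 4 A^{2}$ ($U{\left(A \right)} = 2 A 2 A = 4 A^{2}$)
$V = 30$ ($V = -2 + \left(-2 - 6\right) \left(-4\right) = -2 - -32 = -2 + 32 = 30$)
$J{\left(I \right)} = \frac{1}{30 + I}$ ($J{\left(I \right)} = \frac{1}{I + 30} = \frac{1}{30 + I}$)
$\frac{J{\left(-67 \right)}}{\left(-1\right) \left(\left(U{\left(2 \right)} - 477\right) - 19750\right)} = \frac{1}{\left(30 - 67\right) \left(- (\left(4 \cdot 2^{2} - 477\right) - 19750)\right)} = \frac{1}{\left(-37\right) \left(- (\left(4 \cdot 4 - 477\right) - 19750)\right)} = - \frac{1}{37 \left(- (\left(16 - 477\right) - 19750)\right)} = - \frac{1}{37 \left(- (-461 - 19750)\right)} = - \frac{1}{37 \left(\left(-1\right) \left(-20211\right)\right)} = - \frac{1}{37 \cdot 20211} = \left(- \frac{1}{37}\right) \frac{1}{20211} = - \frac{1}{747807}$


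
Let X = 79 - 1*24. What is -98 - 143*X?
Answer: -7963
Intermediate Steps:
X = 55 (X = 79 - 24 = 55)
-98 - 143*X = -98 - 143*55 = -98 - 7865 = -7963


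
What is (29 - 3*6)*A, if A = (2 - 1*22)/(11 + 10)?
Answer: -220/21 ≈ -10.476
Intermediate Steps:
A = -20/21 (A = (2 - 22)/21 = -20*1/21 = -20/21 ≈ -0.95238)
(29 - 3*6)*A = (29 - 3*6)*(-20/21) = (29 - 18)*(-20/21) = 11*(-20/21) = -220/21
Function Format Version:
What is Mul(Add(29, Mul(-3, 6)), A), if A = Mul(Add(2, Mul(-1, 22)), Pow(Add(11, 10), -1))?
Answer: Rational(-220, 21) ≈ -10.476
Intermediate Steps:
A = Rational(-20, 21) (A = Mul(Add(2, -22), Pow(21, -1)) = Mul(-20, Rational(1, 21)) = Rational(-20, 21) ≈ -0.95238)
Mul(Add(29, Mul(-3, 6)), A) = Mul(Add(29, Mul(-3, 6)), Rational(-20, 21)) = Mul(Add(29, -18), Rational(-20, 21)) = Mul(11, Rational(-20, 21)) = Rational(-220, 21)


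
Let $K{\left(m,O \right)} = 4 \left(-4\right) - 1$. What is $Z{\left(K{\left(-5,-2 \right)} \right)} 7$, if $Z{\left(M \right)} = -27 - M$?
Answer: $-70$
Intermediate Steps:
$K{\left(m,O \right)} = -17$ ($K{\left(m,O \right)} = -16 - 1 = -17$)
$Z{\left(K{\left(-5,-2 \right)} \right)} 7 = \left(-27 - -17\right) 7 = \left(-27 + 17\right) 7 = \left(-10\right) 7 = -70$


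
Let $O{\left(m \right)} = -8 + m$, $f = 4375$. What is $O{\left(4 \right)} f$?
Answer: $-17500$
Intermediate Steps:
$O{\left(4 \right)} f = \left(-8 + 4\right) 4375 = \left(-4\right) 4375 = -17500$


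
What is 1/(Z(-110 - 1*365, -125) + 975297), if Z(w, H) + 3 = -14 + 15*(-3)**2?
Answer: 1/975415 ≈ 1.0252e-6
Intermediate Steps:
Z(w, H) = 118 (Z(w, H) = -3 + (-14 + 15*(-3)**2) = -3 + (-14 + 15*9) = -3 + (-14 + 135) = -3 + 121 = 118)
1/(Z(-110 - 1*365, -125) + 975297) = 1/(118 + 975297) = 1/975415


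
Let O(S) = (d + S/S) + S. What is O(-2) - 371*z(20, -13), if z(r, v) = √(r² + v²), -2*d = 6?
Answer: -4 - 371*√569 ≈ -8853.7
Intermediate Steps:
d = -3 (d = -½*6 = -3)
O(S) = -2 + S (O(S) = (-3 + S/S) + S = (-3 + 1) + S = -2 + S)
O(-2) - 371*z(20, -13) = (-2 - 2) - 371*√(20² + (-13)²) = -4 - 371*√(400 + 169) = -4 - 371*√569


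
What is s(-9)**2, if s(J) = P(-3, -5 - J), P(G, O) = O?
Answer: 16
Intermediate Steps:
s(J) = -5 - J
s(-9)**2 = (-5 - 1*(-9))**2 = (-5 + 9)**2 = 4**2 = 16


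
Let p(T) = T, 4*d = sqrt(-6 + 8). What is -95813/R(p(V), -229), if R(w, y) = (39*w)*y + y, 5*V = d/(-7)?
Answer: 938967400/1895891 + 261569490*sqrt(2)/1895891 ≈ 690.38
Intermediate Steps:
d = sqrt(2)/4 (d = sqrt(-6 + 8)/4 = sqrt(2)/4 ≈ 0.35355)
V = -sqrt(2)/140 (V = ((sqrt(2)/4)/(-7))/5 = ((sqrt(2)/4)*(-1/7))/5 = (-sqrt(2)/28)/5 = -sqrt(2)/140 ≈ -0.010102)
R(w, y) = y + 39*w*y (R(w, y) = 39*w*y + y = y + 39*w*y)
-95813/R(p(V), -229) = -95813*(-1/(229*(1 + 39*(-sqrt(2)/140)))) = -95813*(-1/(229*(1 - 39*sqrt(2)/140))) = -95813/(-229 + 8931*sqrt(2)/140)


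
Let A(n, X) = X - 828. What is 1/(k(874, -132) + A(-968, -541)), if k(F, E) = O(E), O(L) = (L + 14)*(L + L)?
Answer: 1/29783 ≈ 3.3576e-5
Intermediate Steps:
O(L) = 2*L*(14 + L) (O(L) = (14 + L)*(2*L) = 2*L*(14 + L))
k(F, E) = 2*E*(14 + E)
A(n, X) = -828 + X
1/(k(874, -132) + A(-968, -541)) = 1/(2*(-132)*(14 - 132) + (-828 - 541)) = 1/(2*(-132)*(-118) - 1369) = 1/(31152 - 1369) = 1/29783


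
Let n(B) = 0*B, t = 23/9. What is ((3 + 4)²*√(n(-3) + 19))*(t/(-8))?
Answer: -1127*√19/72 ≈ -68.229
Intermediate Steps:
t = 23/9 (t = 23*(⅑) = 23/9 ≈ 2.5556)
n(B) = 0
((3 + 4)²*√(n(-3) + 19))*(t/(-8)) = ((3 + 4)²*√(0 + 19))*((23/9)/(-8)) = (7²*√19)*((23/9)*(-⅛)) = (49*√19)*(-23/72) = -1127*√19/72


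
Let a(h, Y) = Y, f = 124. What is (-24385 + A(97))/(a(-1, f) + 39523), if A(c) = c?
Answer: -24288/39647 ≈ -0.61261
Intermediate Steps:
(-24385 + A(97))/(a(-1, f) + 39523) = (-24385 + 97)/(124 + 39523) = -24288/39647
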